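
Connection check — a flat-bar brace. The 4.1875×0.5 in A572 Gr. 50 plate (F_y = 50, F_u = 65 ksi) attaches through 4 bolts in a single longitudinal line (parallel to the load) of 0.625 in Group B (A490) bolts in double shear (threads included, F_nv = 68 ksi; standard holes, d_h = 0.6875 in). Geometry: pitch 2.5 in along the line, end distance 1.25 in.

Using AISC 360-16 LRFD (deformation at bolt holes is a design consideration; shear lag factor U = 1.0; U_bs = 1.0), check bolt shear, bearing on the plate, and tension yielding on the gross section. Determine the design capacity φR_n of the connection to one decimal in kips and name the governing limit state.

Bolt shear: A_b = π(0.625)²/4 = 0.3068 in². φR_n = 0.75 × 68 × 0.3068 × 4 × 2 = 125.2 kips.
Bearing (0.5 in plate, F_u = 65 ksi): end bolts L_c = 1.25 − 0.6875/2 = 0.90625, R_n = min(1.2×0.90625×0.5×65, 2.4×0.625×0.5×65) = 35.344 kips/bolt; interior L_c = 2.5 − 0.6875 = 1.8125, R_n = 48.75 kips/bolt. φR_n = 0.75 × (1×35.344 + 3×48.75) = 136.2 kips.
Tension yield (gross): A_g = 4.1875×0.5 = 2.0938 in². φR_n = 0.90 × 50 × 2.0938 = 94.2 kips.
Governing: min(125.2, 136.2, 94.2) = 94.2 kips → gross-section yield.

94.2 kips (gross-section yield governs)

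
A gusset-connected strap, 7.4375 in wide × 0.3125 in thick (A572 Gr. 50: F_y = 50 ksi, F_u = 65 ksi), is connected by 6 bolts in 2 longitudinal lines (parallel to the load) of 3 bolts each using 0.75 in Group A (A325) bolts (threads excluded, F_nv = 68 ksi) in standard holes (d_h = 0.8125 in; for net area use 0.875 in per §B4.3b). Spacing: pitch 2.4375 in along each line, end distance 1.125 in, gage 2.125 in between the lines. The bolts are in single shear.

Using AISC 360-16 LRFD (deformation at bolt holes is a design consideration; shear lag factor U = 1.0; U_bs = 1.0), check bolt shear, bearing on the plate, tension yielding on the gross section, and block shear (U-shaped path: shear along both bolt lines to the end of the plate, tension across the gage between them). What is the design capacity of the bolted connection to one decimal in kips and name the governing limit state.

Bolt shear: A_b = π(0.75)²/4 = 0.44179 in². φR_n = 0.75 × 68 × 0.44179 × 6 × 1 = 135.2 kips.
Bearing (0.3125 in plate, F_u = 65 ksi): end bolts L_c = 1.125 − 0.8125/2 = 0.71875, R_n = min(1.2×0.71875×0.3125×65, 2.4×0.75×0.3125×65) = 17.52 kips/bolt; interior L_c = 2.4375 − 0.8125 = 1.625, R_n = 36.563 kips/bolt. φR_n = 0.75 × (2×17.52 + 4×36.563) = 136.0 kips.
Tension yield (gross): A_g = 7.4375×0.3125 = 2.3242 in². φR_n = 0.90 × 50 × 2.3242 = 104.6 kips.
Block shear: shear path 2×[1.125+2×2.4375] = 2×6 in, A_gv = 3.75, A_nv = 2×(6 − 2.5×0.875)×0.3125 = 2.3828 in²; tension across gage: (2.125 − 1×0.875)×0.3125 = 0.39063 in². R_n = min(0.6×65×2.3828, 0.6×50×3.75) + 1.0×65×0.39063 = min(92.929, 112.5) + 25.391 = 118.32 kips. φR_n = 0.75 × 118.32 = 88.7 kips.
Governing: min(135.2, 136.0, 104.6, 88.7) = 88.7 kips → block shear.

88.7 kips (block shear governs)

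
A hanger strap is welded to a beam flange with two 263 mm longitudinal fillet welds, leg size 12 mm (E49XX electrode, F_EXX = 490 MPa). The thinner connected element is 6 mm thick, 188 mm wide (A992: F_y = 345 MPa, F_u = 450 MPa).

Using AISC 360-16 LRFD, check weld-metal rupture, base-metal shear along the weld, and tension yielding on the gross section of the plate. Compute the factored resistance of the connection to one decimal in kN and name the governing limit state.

350.2 kN (gross-section yield governs)

Weld metal: throat = 0.707×12 = 8.484 mm, L = 2×263 = 526 mm. φR_n = 0.75 × 0.6 × 490 × 8.484 × 526 = 984.0 kN.
Base metal shear (6 mm plate): yield φR_n = 1.0×0.6×345×6×526 = 653.3 kN; rupture φR_n = 0.75×0.6×450×6×526 = 639.1 kN; take 639.1 kN (rupture).
Tension yield (gross): A_g = 188×6 = 1128 mm². φR_n = 0.90 × 345 × 1128 = 350.2 kN.
Governing: min(984.0, 639.1, 350.2) = 350.2 kN → gross-section yield.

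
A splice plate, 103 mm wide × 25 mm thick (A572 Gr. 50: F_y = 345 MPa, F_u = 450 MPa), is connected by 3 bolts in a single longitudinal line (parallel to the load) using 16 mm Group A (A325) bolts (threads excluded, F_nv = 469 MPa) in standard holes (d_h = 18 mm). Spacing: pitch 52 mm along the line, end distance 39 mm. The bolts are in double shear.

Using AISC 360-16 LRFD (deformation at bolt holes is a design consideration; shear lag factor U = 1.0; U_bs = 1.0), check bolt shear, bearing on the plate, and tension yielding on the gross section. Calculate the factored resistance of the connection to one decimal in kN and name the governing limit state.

424.3 kN (bolt shear governs)

Bolt shear: A_b = π(16)²/4 = 201.06 mm². φR_n = 0.75 × 469 × 201.06 × 3 × 2 = 424.3 kN.
Bearing (25 mm plate, F_u = 450 MPa): end bolts L_c = 39 − 18/2 = 30, R_n = min(1.2×30×25×450, 2.4×16×25×450) = 405 kN/bolt; interior L_c = 52 − 18 = 34, R_n = 432 kN/bolt. φR_n = 0.75 × (1×405 + 2×432) = 951.8 kN.
Tension yield (gross): A_g = 103×25 = 2575 mm². φR_n = 0.90 × 345 × 2575 = 799.5 kN.
Governing: min(424.3, 951.8, 799.5) = 424.3 kN → bolt shear.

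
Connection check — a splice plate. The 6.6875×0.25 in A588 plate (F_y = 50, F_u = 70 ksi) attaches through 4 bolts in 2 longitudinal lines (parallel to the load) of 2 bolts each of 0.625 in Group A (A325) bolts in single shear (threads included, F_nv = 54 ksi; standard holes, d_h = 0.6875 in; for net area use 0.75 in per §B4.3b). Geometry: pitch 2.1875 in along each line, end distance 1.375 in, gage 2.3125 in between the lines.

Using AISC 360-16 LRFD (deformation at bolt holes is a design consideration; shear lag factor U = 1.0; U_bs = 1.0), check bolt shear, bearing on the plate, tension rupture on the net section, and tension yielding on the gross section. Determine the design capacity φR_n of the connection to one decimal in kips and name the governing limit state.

Bolt shear: A_b = π(0.625)²/4 = 0.3068 in². φR_n = 0.75 × 54 × 0.3068 × 4 × 1 = 49.7 kips.
Bearing (0.25 in plate, F_u = 70 ksi): end bolts L_c = 1.375 − 0.6875/2 = 1.03125, R_n = min(1.2×1.03125×0.25×70, 2.4×0.625×0.25×70) = 21.656 kips/bolt; interior L_c = 2.1875 − 0.6875 = 1.5, R_n = 26.25 kips/bolt. φR_n = 0.75 × (2×21.656 + 2×26.25) = 71.9 kips.
Tension rupture (net): A_n = (6.6875 − 2×0.75)×0.25 = 1.2969 in² (U = 1.0, A_e = A_n). φR_n = 0.75 × 70 × 1.2969 = 68.1 kips.
Tension yield (gross): A_g = 6.6875×0.25 = 1.6719 in². φR_n = 0.90 × 50 × 1.6719 = 75.2 kips.
Governing: min(49.7, 71.9, 68.1, 75.2) = 49.7 kips → bolt shear.

49.7 kips (bolt shear governs)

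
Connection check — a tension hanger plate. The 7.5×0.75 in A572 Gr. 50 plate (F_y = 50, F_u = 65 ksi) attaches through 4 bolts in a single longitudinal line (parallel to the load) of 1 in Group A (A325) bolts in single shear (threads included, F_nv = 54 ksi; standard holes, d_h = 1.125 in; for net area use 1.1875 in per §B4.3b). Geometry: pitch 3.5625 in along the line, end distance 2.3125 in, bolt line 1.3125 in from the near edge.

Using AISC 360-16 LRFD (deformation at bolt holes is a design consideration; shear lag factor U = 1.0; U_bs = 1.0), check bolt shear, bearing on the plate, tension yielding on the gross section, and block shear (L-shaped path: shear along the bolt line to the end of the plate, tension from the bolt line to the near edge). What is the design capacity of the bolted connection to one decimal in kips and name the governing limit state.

Bolt shear: A_b = π(1)²/4 = 0.7854 in². φR_n = 0.75 × 54 × 0.7854 × 4 × 1 = 127.2 kips.
Bearing (0.75 in plate, F_u = 65 ksi): end bolts L_c = 2.3125 − 1.125/2 = 1.75, R_n = min(1.2×1.75×0.75×65, 2.4×1×0.75×65) = 102.38 kips/bolt; interior L_c = 3.5625 − 1.125 = 2.4375, R_n = 117 kips/bolt. φR_n = 0.75 × (1×102.38 + 3×117) = 340.0 kips.
Tension yield (gross): A_g = 7.5×0.75 = 5.625 in². φR_n = 0.90 × 50 × 5.625 = 253.1 kips.
Block shear: shear path 1×[2.3125+3×3.5625] = 1×13 in, A_gv = 9.75, A_nv = 1×(13 − 3.5×1.1875)×0.75 = 6.6328 in²; tension to near edge: (1.3125 − 0.5×1.1875)×0.75 = 0.53906 in². R_n = min(0.6×65×6.6328, 0.6×50×9.75) + 1.0×65×0.53906 = min(258.68, 292.5) + 35.039 = 293.72 kips. φR_n = 0.75 × 293.72 = 220.3 kips.
Governing: min(127.2, 340.0, 253.1, 220.3) = 127.2 kips → bolt shear.

127.2 kips (bolt shear governs)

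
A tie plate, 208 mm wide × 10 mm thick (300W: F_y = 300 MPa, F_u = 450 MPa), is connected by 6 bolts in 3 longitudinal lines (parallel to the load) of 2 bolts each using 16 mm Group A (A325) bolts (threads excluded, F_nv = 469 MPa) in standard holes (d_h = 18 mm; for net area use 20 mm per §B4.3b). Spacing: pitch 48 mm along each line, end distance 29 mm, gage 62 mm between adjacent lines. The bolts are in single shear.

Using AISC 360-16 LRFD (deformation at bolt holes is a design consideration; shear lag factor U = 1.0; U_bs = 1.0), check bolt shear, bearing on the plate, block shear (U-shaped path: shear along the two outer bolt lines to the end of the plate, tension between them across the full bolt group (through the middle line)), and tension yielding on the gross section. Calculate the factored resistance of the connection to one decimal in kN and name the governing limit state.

424.3 kN (bolt shear governs)

Bolt shear: A_b = π(16)²/4 = 201.06 mm². φR_n = 0.75 × 469 × 201.06 × 6 × 1 = 424.3 kN.
Bearing (10 mm plate, F_u = 450 MPa): end bolts L_c = 29 − 18/2 = 20, R_n = min(1.2×20×10×450, 2.4×16×10×450) = 108 kN/bolt; interior L_c = 48 − 18 = 30, R_n = 162 kN/bolt. φR_n = 0.75 × (3×108 + 3×162) = 607.5 kN.
Block shear: shear path 2×[29+1×48] = 2×77 mm, A_gv = 1540, A_nv = 2×(77 − 1.5×20)×10 = 940 mm²; tension across gage: (124 − 2×20)×10 = 840 mm². R_n = min(0.6×450×940, 0.6×300×1540) + 1.0×450×840 = min(253.8, 277.2) + 378 = 631.8 kN. φR_n = 0.75 × 631.8 = 473.9 kN.
Tension yield (gross): A_g = 208×10 = 2080 mm². φR_n = 0.90 × 300 × 2080 = 561.6 kN.
Governing: min(424.3, 607.5, 473.9, 561.6) = 424.3 kN → bolt shear.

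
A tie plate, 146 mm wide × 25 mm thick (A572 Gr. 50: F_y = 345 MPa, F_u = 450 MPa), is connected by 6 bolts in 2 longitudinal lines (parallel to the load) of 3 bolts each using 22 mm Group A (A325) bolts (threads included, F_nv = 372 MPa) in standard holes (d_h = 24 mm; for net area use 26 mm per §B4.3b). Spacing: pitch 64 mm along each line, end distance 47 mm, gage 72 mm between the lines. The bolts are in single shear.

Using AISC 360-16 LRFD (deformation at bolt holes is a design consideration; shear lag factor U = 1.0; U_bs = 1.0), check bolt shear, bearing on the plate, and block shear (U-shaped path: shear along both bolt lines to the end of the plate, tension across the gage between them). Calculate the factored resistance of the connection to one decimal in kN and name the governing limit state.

Bolt shear: A_b = π(22)²/4 = 380.13 mm². φR_n = 0.75 × 372 × 380.13 × 6 × 1 = 636.3 kN.
Bearing (25 mm plate, F_u = 450 MPa): end bolts L_c = 47 − 24/2 = 35, R_n = min(1.2×35×25×450, 2.4×22×25×450) = 472.5 kN/bolt; interior L_c = 64 − 24 = 40, R_n = 540 kN/bolt. φR_n = 0.75 × (2×472.5 + 4×540) = 2328.8 kN.
Block shear: shear path 2×[47+2×64] = 2×175 mm, A_gv = 8750, A_nv = 2×(175 − 2.5×26)×25 = 5500 mm²; tension across gage: (72 − 1×26)×25 = 1150 mm². R_n = min(0.6×450×5500, 0.6×345×8750) + 1.0×450×1150 = min(1485, 1811.3) + 517.5 = 2002.5 kN. φR_n = 0.75 × 2002.5 = 1501.9 kN.
Governing: min(636.3, 2328.8, 1501.9) = 636.3 kN → bolt shear.

636.3 kN (bolt shear governs)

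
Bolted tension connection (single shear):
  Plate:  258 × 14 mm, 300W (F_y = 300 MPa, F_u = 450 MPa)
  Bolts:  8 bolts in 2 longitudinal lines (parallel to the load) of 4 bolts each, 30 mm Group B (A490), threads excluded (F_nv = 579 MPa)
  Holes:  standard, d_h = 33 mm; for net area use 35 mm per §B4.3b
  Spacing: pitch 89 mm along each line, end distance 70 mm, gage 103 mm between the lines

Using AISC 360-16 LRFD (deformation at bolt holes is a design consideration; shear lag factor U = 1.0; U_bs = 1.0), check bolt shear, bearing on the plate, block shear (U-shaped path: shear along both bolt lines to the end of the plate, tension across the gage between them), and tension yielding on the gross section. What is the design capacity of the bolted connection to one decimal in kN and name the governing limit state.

975.2 kN (gross-section yield governs)

Bolt shear: A_b = π(30)²/4 = 706.86 mm². φR_n = 0.75 × 579 × 706.86 × 8 × 1 = 2455.6 kN.
Bearing (14 mm plate, F_u = 450 MPa): end bolts L_c = 70 − 33/2 = 53.5, R_n = min(1.2×53.5×14×450, 2.4×30×14×450) = 404.46 kN/bolt; interior L_c = 89 − 33 = 56, R_n = 423.36 kN/bolt. φR_n = 0.75 × (2×404.46 + 6×423.36) = 2511.8 kN.
Block shear: shear path 2×[70+3×89] = 2×337 mm, A_gv = 9436, A_nv = 2×(337 − 3.5×35)×14 = 6006 mm²; tension across gage: (103 − 1×35)×14 = 952 mm². R_n = min(0.6×450×6006, 0.6×300×9436) + 1.0×450×952 = min(1621.6, 1698.5) + 428.4 = 2050 kN. φR_n = 0.75 × 2050 = 1537.5 kN.
Tension yield (gross): A_g = 258×14 = 3612 mm². φR_n = 0.90 × 300 × 3612 = 975.2 kN.
Governing: min(2455.6, 2511.8, 1537.5, 975.2) = 975.2 kN → gross-section yield.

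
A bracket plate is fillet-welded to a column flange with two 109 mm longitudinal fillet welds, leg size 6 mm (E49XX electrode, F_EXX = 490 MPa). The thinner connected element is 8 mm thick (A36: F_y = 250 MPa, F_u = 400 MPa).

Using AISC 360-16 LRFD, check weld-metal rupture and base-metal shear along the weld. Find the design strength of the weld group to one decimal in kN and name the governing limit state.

203.9 kN (weld metal governs)

Weld metal: throat = 0.707×6 = 4.242 mm, L = 2×109 = 218 mm. φR_n = 0.75 × 0.6 × 490 × 4.242 × 218 = 203.9 kN.
Base metal shear (8 mm plate): yield φR_n = 1.0×0.6×250×8×218 = 261.6 kN; rupture φR_n = 0.75×0.6×400×8×218 = 313.9 kN; take 261.6 kN (yield).
Governing: min(203.9, 261.6) = 203.9 kN → weld metal.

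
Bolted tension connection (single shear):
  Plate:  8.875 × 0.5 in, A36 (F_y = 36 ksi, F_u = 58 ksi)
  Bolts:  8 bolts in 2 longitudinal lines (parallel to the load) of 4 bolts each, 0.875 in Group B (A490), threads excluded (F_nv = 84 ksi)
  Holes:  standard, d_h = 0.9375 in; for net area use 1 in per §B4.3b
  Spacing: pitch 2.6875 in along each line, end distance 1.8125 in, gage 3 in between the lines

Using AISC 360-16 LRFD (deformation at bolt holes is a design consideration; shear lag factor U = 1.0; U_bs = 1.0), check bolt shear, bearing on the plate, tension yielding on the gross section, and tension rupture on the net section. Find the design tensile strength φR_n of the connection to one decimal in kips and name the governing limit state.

Bolt shear: A_b = π(0.875)²/4 = 0.60132 in². φR_n = 0.75 × 84 × 0.60132 × 8 × 1 = 303.1 kips.
Bearing (0.5 in plate, F_u = 58 ksi): end bolts L_c = 1.8125 − 0.9375/2 = 1.34375, R_n = min(1.2×1.34375×0.5×58, 2.4×0.875×0.5×58) = 46.763 kips/bolt; interior L_c = 2.6875 − 0.9375 = 1.75, R_n = 60.9 kips/bolt. φR_n = 0.75 × (2×46.763 + 6×60.9) = 344.2 kips.
Tension yield (gross): A_g = 8.875×0.5 = 4.4375 in². φR_n = 0.90 × 36 × 4.4375 = 143.8 kips.
Tension rupture (net): A_n = (8.875 − 2×1)×0.5 = 3.4375 in² (U = 1.0, A_e = A_n). φR_n = 0.75 × 58 × 3.4375 = 149.5 kips.
Governing: min(303.1, 344.2, 143.8, 149.5) = 143.8 kips → gross-section yield.

143.8 kips (gross-section yield governs)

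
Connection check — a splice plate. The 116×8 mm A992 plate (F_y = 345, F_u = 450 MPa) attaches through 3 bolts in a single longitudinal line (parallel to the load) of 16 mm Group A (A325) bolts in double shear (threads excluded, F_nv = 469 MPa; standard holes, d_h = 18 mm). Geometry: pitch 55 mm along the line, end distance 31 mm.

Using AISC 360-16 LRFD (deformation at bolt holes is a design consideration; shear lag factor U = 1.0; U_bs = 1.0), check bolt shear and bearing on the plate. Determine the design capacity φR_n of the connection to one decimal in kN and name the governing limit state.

Bolt shear: A_b = π(16)²/4 = 201.06 mm². φR_n = 0.75 × 469 × 201.06 × 3 × 2 = 424.3 kN.
Bearing (8 mm plate, F_u = 450 MPa): end bolts L_c = 31 − 18/2 = 22, R_n = min(1.2×22×8×450, 2.4×16×8×450) = 95.04 kN/bolt; interior L_c = 55 − 18 = 37, R_n = 138.24 kN/bolt. φR_n = 0.75 × (1×95.04 + 2×138.24) = 278.6 kN.
Governing: min(424.3, 278.6) = 278.6 kN → bearing.

278.6 kN (bearing governs)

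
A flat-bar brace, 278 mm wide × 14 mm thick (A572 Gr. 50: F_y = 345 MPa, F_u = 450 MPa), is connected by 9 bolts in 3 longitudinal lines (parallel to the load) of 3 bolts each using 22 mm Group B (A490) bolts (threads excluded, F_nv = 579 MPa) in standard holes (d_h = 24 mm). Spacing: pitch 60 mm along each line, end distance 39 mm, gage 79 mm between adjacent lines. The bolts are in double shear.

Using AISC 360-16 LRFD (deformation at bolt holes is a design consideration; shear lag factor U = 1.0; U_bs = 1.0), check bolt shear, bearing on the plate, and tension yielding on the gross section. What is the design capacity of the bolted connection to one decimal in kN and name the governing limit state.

1208.5 kN (gross-section yield governs)

Bolt shear: A_b = π(22)²/4 = 380.13 mm². φR_n = 0.75 × 579 × 380.13 × 9 × 2 = 2971.3 kN.
Bearing (14 mm plate, F_u = 450 MPa): end bolts L_c = 39 − 24/2 = 27, R_n = min(1.2×27×14×450, 2.4×22×14×450) = 204.12 kN/bolt; interior L_c = 60 − 24 = 36, R_n = 272.16 kN/bolt. φR_n = 0.75 × (3×204.12 + 6×272.16) = 1684.0 kN.
Tension yield (gross): A_g = 278×14 = 3892 mm². φR_n = 0.90 × 345 × 3892 = 1208.5 kN.
Governing: min(2971.3, 1684.0, 1208.5) = 1208.5 kN → gross-section yield.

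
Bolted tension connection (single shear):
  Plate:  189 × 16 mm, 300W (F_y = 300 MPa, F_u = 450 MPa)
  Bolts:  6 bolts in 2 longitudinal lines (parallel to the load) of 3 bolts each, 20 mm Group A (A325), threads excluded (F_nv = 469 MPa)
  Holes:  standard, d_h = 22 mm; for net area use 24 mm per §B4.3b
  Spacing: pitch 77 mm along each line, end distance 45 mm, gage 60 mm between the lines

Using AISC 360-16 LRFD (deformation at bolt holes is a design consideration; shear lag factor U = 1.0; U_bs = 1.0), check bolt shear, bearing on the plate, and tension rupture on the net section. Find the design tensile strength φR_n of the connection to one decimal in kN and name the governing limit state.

663.0 kN (bolt shear governs)

Bolt shear: A_b = π(20)²/4 = 314.16 mm². φR_n = 0.75 × 469 × 314.16 × 6 × 1 = 663.0 kN.
Bearing (16 mm plate, F_u = 450 MPa): end bolts L_c = 45 − 22/2 = 34, R_n = min(1.2×34×16×450, 2.4×20×16×450) = 293.76 kN/bolt; interior L_c = 77 − 22 = 55, R_n = 345.6 kN/bolt. φR_n = 0.75 × (2×293.76 + 4×345.6) = 1477.4 kN.
Tension rupture (net): A_n = (189 − 2×24)×16 = 2256 mm² (U = 1.0, A_e = A_n). φR_n = 0.75 × 450 × 2256 = 761.4 kN.
Governing: min(663.0, 1477.4, 761.4) = 663.0 kN → bolt shear.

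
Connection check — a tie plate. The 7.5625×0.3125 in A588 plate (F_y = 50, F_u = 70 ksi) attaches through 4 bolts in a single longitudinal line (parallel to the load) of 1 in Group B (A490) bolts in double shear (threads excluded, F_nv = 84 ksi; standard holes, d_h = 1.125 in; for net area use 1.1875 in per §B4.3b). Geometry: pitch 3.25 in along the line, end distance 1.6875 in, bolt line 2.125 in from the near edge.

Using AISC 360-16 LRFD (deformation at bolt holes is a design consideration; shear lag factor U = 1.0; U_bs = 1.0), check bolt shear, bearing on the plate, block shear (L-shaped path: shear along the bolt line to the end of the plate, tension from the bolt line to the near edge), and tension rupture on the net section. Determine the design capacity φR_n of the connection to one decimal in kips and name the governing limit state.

96.8 kips (block shear governs)

Bolt shear: A_b = π(1)²/4 = 0.7854 in². φR_n = 0.75 × 84 × 0.7854 × 4 × 2 = 395.8 kips.
Bearing (0.3125 in plate, F_u = 70 ksi): end bolts L_c = 1.6875 − 1.125/2 = 1.125, R_n = min(1.2×1.125×0.3125×70, 2.4×1×0.3125×70) = 29.531 kips/bolt; interior L_c = 3.25 − 1.125 = 2.125, R_n = 52.5 kips/bolt. φR_n = 0.75 × (1×29.531 + 3×52.5) = 140.3 kips.
Block shear: shear path 1×[1.6875+3×3.25] = 1×11.4375 in, A_gv = 3.5742, A_nv = 1×(11.4375 − 3.5×1.1875)×0.3125 = 2.2754 in²; tension to near edge: (2.125 − 0.5×1.1875)×0.3125 = 0.47852 in². R_n = min(0.6×70×2.2754, 0.6×50×3.5742) + 1.0×70×0.47852 = min(95.567, 107.23) + 33.496 = 129.06 kips. φR_n = 0.75 × 129.06 = 96.8 kips.
Tension rupture (net): A_n = (7.5625 − 1×1.1875)×0.3125 = 1.9922 in² (U = 1.0, A_e = A_n). φR_n = 0.75 × 70 × 1.9922 = 104.6 kips.
Governing: min(395.8, 140.3, 96.8, 104.6) = 96.8 kips → block shear.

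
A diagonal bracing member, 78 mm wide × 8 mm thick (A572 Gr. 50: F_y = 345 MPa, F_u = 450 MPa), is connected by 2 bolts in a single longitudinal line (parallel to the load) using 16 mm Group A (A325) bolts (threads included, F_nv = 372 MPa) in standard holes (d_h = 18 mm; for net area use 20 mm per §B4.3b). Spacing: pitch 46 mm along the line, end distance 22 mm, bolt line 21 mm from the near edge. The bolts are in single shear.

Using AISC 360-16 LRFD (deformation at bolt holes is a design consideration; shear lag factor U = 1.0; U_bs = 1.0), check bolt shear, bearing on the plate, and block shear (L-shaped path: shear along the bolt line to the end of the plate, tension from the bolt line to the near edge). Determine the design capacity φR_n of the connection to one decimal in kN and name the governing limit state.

91.3 kN (block shear governs)

Bolt shear: A_b = π(16)²/4 = 201.06 mm². φR_n = 0.75 × 372 × 201.06 × 2 × 1 = 112.2 kN.
Bearing (8 mm plate, F_u = 450 MPa): end bolts L_c = 22 − 18/2 = 13, R_n = min(1.2×13×8×450, 2.4×16×8×450) = 56.16 kN/bolt; interior L_c = 46 − 18 = 28, R_n = 120.96 kN/bolt. φR_n = 0.75 × (1×56.16 + 1×120.96) = 132.8 kN.
Block shear: shear path 1×[22+1×46] = 1×68 mm, A_gv = 544, A_nv = 1×(68 − 1.5×20)×8 = 304 mm²; tension to near edge: (21 − 0.5×20)×8 = 88 mm². R_n = min(0.6×450×304, 0.6×345×544) + 1.0×450×88 = min(82.08, 112.61) + 39.6 = 121.68 kN. φR_n = 0.75 × 121.68 = 91.3 kN.
Governing: min(112.2, 132.8, 91.3) = 91.3 kN → block shear.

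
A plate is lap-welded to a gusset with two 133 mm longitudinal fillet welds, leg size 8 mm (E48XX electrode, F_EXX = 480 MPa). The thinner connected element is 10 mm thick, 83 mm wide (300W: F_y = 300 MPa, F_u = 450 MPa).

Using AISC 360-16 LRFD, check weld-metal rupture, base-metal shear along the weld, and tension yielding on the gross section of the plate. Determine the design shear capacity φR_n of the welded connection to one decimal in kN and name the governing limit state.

Weld metal: throat = 0.707×8 = 5.656 mm, L = 2×133 = 266 mm. φR_n = 0.75 × 0.6 × 480 × 5.656 × 266 = 325.0 kN.
Base metal shear (10 mm plate): yield φR_n = 1.0×0.6×300×10×266 = 478.8 kN; rupture φR_n = 0.75×0.6×450×10×266 = 538.7 kN; take 478.8 kN (yield).
Tension yield (gross): A_g = 83×10 = 830 mm². φR_n = 0.90 × 300 × 830 = 224.1 kN.
Governing: min(325.0, 478.8, 224.1) = 224.1 kN → gross-section yield.

224.1 kN (gross-section yield governs)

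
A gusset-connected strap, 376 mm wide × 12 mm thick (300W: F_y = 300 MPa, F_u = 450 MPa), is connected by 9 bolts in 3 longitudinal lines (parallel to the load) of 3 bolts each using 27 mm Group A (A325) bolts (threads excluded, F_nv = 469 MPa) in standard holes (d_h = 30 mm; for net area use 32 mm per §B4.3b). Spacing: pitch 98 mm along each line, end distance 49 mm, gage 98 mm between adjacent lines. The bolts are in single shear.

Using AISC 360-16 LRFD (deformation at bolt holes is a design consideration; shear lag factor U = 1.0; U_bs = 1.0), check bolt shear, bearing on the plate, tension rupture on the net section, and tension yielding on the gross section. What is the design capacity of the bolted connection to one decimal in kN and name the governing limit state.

Bolt shear: A_b = π(27)²/4 = 572.56 mm². φR_n = 0.75 × 469 × 572.56 × 9 × 1 = 1812.6 kN.
Bearing (12 mm plate, F_u = 450 MPa): end bolts L_c = 49 − 30/2 = 34, R_n = min(1.2×34×12×450, 2.4×27×12×450) = 220.32 kN/bolt; interior L_c = 98 − 30 = 68, R_n = 349.92 kN/bolt. φR_n = 0.75 × (3×220.32 + 6×349.92) = 2070.4 kN.
Tension rupture (net): A_n = (376 − 3×32)×12 = 3360 mm² (U = 1.0, A_e = A_n). φR_n = 0.75 × 450 × 3360 = 1134.0 kN.
Tension yield (gross): A_g = 376×12 = 4512 mm². φR_n = 0.90 × 300 × 4512 = 1218.2 kN.
Governing: min(1812.6, 2070.4, 1134.0, 1218.2) = 1134.0 kN → net-section rupture.

1134.0 kN (net-section rupture governs)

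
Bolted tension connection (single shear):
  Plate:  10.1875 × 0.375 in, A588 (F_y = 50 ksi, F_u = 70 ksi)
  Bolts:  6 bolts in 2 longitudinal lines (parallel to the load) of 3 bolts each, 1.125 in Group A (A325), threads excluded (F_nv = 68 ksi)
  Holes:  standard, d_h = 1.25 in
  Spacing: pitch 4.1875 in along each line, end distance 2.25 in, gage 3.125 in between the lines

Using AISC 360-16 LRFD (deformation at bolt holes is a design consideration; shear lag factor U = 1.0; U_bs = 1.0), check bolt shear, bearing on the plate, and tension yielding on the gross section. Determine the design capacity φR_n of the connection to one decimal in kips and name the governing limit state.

Bolt shear: A_b = π(1.125)²/4 = 0.99402 in². φR_n = 0.75 × 68 × 0.99402 × 6 × 1 = 304.2 kips.
Bearing (0.375 in plate, F_u = 70 ksi): end bolts L_c = 2.25 − 1.25/2 = 1.625, R_n = min(1.2×1.625×0.375×70, 2.4×1.125×0.375×70) = 51.188 kips/bolt; interior L_c = 4.1875 − 1.25 = 2.9375, R_n = 70.875 kips/bolt. φR_n = 0.75 × (2×51.188 + 4×70.875) = 289.4 kips.
Tension yield (gross): A_g = 10.1875×0.375 = 3.8203 in². φR_n = 0.90 × 50 × 3.8203 = 171.9 kips.
Governing: min(304.2, 289.4, 171.9) = 171.9 kips → gross-section yield.

171.9 kips (gross-section yield governs)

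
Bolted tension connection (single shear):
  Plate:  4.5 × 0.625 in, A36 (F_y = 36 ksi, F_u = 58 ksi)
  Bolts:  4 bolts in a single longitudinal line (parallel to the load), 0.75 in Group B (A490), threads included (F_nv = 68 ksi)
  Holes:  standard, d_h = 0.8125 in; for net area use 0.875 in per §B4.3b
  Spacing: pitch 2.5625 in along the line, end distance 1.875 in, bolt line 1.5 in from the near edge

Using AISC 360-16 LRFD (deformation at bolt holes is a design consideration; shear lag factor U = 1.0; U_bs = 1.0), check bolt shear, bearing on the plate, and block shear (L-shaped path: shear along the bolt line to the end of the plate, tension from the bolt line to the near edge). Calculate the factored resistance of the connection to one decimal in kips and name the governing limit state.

90.1 kips (bolt shear governs)

Bolt shear: A_b = π(0.75)²/4 = 0.44179 in². φR_n = 0.75 × 68 × 0.44179 × 4 × 1 = 90.1 kips.
Bearing (0.625 in plate, F_u = 58 ksi): end bolts L_c = 1.875 − 0.8125/2 = 1.46875, R_n = min(1.2×1.46875×0.625×58, 2.4×0.75×0.625×58) = 63.891 kips/bolt; interior L_c = 2.5625 − 0.8125 = 1.75, R_n = 65.25 kips/bolt. φR_n = 0.75 × (1×63.891 + 3×65.25) = 194.7 kips.
Block shear: shear path 1×[1.875+3×2.5625] = 1×9.5625 in, A_gv = 5.9766, A_nv = 1×(9.5625 − 3.5×0.875)×0.625 = 4.0625 in²; tension to near edge: (1.5 − 0.5×0.875)×0.625 = 0.66406 in². R_n = min(0.6×58×4.0625, 0.6×36×5.9766) + 1.0×58×0.66406 = min(141.38, 129.09) + 38.515 = 167.61 kips. φR_n = 0.75 × 167.61 = 125.7 kips.
Governing: min(90.1, 194.7, 125.7) = 90.1 kips → bolt shear.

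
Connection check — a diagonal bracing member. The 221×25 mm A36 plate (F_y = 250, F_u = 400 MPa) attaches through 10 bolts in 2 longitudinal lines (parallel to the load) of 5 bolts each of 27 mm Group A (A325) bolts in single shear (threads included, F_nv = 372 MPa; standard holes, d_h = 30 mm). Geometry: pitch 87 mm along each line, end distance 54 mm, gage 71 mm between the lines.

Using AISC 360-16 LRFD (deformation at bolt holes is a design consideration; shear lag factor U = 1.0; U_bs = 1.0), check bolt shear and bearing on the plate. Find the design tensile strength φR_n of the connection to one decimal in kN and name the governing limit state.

Bolt shear: A_b = π(27)²/4 = 572.56 mm². φR_n = 0.75 × 372 × 572.56 × 10 × 1 = 1597.4 kN.
Bearing (25 mm plate, F_u = 400 MPa): end bolts L_c = 54 − 30/2 = 39, R_n = min(1.2×39×25×400, 2.4×27×25×400) = 468 kN/bolt; interior L_c = 87 − 30 = 57, R_n = 648 kN/bolt. φR_n = 0.75 × (2×468 + 8×648) = 4590.0 kN.
Governing: min(1597.4, 4590.0) = 1597.4 kN → bolt shear.

1597.4 kN (bolt shear governs)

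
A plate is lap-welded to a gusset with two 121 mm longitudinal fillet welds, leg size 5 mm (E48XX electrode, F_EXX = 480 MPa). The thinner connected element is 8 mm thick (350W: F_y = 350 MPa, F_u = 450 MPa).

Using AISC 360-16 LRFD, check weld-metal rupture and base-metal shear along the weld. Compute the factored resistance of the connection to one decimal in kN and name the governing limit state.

184.8 kN (weld metal governs)

Weld metal: throat = 0.707×5 = 3.535 mm, L = 2×121 = 242 mm. φR_n = 0.75 × 0.6 × 480 × 3.535 × 242 = 184.8 kN.
Base metal shear (8 mm plate): yield φR_n = 1.0×0.6×350×8×242 = 406.6 kN; rupture φR_n = 0.75×0.6×450×8×242 = 392.0 kN; take 392.0 kN (rupture).
Governing: min(184.8, 392.0) = 184.8 kN → weld metal.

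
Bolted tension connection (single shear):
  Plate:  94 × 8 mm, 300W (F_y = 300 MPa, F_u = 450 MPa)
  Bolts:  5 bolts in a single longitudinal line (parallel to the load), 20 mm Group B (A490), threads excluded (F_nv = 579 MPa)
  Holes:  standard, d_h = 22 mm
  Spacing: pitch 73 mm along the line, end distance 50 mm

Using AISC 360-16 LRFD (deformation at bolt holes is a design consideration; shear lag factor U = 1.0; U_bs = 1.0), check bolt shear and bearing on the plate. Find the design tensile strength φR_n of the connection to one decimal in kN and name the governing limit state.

Bolt shear: A_b = π(20)²/4 = 314.16 mm². φR_n = 0.75 × 579 × 314.16 × 5 × 1 = 682.1 kN.
Bearing (8 mm plate, F_u = 450 MPa): end bolts L_c = 50 − 22/2 = 39, R_n = min(1.2×39×8×450, 2.4×20×8×450) = 168.48 kN/bolt; interior L_c = 73 − 22 = 51, R_n = 172.8 kN/bolt. φR_n = 0.75 × (1×168.48 + 4×172.8) = 644.8 kN.
Governing: min(682.1, 644.8) = 644.8 kN → bearing.

644.8 kN (bearing governs)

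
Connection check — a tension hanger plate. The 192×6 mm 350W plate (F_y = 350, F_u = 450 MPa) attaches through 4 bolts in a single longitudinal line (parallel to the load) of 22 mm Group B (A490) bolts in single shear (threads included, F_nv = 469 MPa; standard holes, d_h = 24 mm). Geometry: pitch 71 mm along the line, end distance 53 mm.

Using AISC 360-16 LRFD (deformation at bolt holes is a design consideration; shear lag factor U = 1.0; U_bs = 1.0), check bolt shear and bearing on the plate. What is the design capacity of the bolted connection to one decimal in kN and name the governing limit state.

420.4 kN (bearing governs)

Bolt shear: A_b = π(22)²/4 = 380.13 mm². φR_n = 0.75 × 469 × 380.13 × 4 × 1 = 534.8 kN.
Bearing (6 mm plate, F_u = 450 MPa): end bolts L_c = 53 − 24/2 = 41, R_n = min(1.2×41×6×450, 2.4×22×6×450) = 132.84 kN/bolt; interior L_c = 71 − 24 = 47, R_n = 142.56 kN/bolt. φR_n = 0.75 × (1×132.84 + 3×142.56) = 420.4 kN.
Governing: min(534.8, 420.4) = 420.4 kN → bearing.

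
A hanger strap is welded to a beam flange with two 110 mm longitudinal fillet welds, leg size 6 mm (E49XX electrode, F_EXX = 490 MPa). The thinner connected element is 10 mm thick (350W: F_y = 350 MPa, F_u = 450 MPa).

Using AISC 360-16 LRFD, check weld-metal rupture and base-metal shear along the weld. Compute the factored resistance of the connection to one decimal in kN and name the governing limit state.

Weld metal: throat = 0.707×6 = 4.242 mm, L = 2×110 = 220 mm. φR_n = 0.75 × 0.6 × 490 × 4.242 × 220 = 205.8 kN.
Base metal shear (10 mm plate): yield φR_n = 1.0×0.6×350×10×220 = 462.0 kN; rupture φR_n = 0.75×0.6×450×10×220 = 445.5 kN; take 445.5 kN (rupture).
Governing: min(205.8, 445.5) = 205.8 kN → weld metal.

205.8 kN (weld metal governs)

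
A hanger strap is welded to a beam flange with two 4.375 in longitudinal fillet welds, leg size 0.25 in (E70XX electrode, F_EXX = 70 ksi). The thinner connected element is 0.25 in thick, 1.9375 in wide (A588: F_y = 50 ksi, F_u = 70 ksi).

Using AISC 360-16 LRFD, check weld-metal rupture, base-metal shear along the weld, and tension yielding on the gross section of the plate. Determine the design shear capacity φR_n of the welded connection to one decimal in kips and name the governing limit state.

Weld metal: throat = 0.707×0.25 = 0.17675 in, L = 2×4.375 = 8.75 in. φR_n = 0.75 × 0.6 × 70 × 0.17675 × 8.75 = 48.7 kips.
Base metal shear (0.25 in plate): yield φR_n = 1.0×0.6×50×0.25×8.75 = 65.6 kips; rupture φR_n = 0.75×0.6×70×0.25×8.75 = 68.9 kips; take 65.6 kips (yield).
Tension yield (gross): A_g = 1.9375×0.25 = 0.48438 in². φR_n = 0.90 × 50 × 0.48438 = 21.8 kips.
Governing: min(48.7, 65.6, 21.8) = 21.8 kips → gross-section yield.

21.8 kips (gross-section yield governs)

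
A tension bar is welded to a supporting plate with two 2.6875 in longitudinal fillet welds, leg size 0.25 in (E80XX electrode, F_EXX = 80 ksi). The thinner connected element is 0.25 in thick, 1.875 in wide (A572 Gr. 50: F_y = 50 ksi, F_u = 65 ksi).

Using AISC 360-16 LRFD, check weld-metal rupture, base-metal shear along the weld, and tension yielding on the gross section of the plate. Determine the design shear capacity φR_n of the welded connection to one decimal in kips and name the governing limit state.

Weld metal: throat = 0.707×0.25 = 0.17675 in, L = 2×2.6875 = 5.375 in. φR_n = 0.75 × 0.6 × 80 × 0.17675 × 5.375 = 34.2 kips.
Base metal shear (0.25 in plate): yield φR_n = 1.0×0.6×50×0.25×5.375 = 40.3 kips; rupture φR_n = 0.75×0.6×65×0.25×5.375 = 39.3 kips; take 39.3 kips (rupture).
Tension yield (gross): A_g = 1.875×0.25 = 0.46875 in². φR_n = 0.90 × 50 × 0.46875 = 21.1 kips.
Governing: min(34.2, 39.3, 21.1) = 21.1 kips → gross-section yield.

21.1 kips (gross-section yield governs)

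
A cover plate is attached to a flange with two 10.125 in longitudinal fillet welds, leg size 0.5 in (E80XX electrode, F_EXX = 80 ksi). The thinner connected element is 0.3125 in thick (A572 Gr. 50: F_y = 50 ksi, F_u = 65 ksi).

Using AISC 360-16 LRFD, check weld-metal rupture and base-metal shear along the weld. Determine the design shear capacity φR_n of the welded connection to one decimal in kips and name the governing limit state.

185.1 kips (base-metal shear governs)

Weld metal: throat = 0.707×0.5 = 0.3535 in, L = 2×10.125 = 20.25 in. φR_n = 0.75 × 0.6 × 80 × 0.3535 × 20.25 = 257.7 kips.
Base metal shear (0.3125 in plate): yield φR_n = 1.0×0.6×50×0.3125×20.25 = 189.8 kips; rupture φR_n = 0.75×0.6×65×0.3125×20.25 = 185.1 kips; take 185.1 kips (rupture).
Governing: min(257.7, 185.1) = 185.1 kips → base-metal shear.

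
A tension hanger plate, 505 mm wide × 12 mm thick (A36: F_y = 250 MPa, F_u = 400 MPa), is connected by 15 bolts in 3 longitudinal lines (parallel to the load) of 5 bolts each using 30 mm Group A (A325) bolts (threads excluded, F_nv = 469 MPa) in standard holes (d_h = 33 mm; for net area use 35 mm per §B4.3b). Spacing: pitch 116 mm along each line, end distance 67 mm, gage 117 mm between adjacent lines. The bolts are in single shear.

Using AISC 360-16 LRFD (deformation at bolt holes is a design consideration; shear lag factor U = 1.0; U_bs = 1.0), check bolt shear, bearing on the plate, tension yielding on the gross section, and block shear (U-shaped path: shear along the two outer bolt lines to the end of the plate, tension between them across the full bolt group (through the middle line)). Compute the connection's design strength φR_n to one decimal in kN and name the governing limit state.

1363.5 kN (gross-section yield governs)

Bolt shear: A_b = π(30)²/4 = 706.86 mm². φR_n = 0.75 × 469 × 706.86 × 15 × 1 = 3729.6 kN.
Bearing (12 mm plate, F_u = 400 MPa): end bolts L_c = 67 − 33/2 = 50.5, R_n = min(1.2×50.5×12×400, 2.4×30×12×400) = 290.88 kN/bolt; interior L_c = 116 − 33 = 83, R_n = 345.6 kN/bolt. φR_n = 0.75 × (3×290.88 + 12×345.6) = 3764.9 kN.
Tension yield (gross): A_g = 505×12 = 6060 mm². φR_n = 0.90 × 250 × 6060 = 1363.5 kN.
Block shear: shear path 2×[67+4×116] = 2×531 mm, A_gv = 12744, A_nv = 2×(531 − 4.5×35)×12 = 8964 mm²; tension across gage: (234 − 2×35)×12 = 1968 mm². R_n = min(0.6×400×8964, 0.6×250×12744) + 1.0×400×1968 = min(2151.4, 1911.6) + 787.2 = 2698.8 kN. φR_n = 0.75 × 2698.8 = 2024.1 kN.
Governing: min(3729.6, 3764.9, 1363.5, 2024.1) = 1363.5 kN → gross-section yield.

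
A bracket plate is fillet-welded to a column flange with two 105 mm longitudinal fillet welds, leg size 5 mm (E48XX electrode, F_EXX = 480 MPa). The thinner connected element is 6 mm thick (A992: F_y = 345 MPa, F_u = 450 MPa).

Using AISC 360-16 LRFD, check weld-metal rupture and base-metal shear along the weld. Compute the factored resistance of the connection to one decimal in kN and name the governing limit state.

160.3 kN (weld metal governs)

Weld metal: throat = 0.707×5 = 3.535 mm, L = 2×105 = 210 mm. φR_n = 0.75 × 0.6 × 480 × 3.535 × 210 = 160.3 kN.
Base metal shear (6 mm plate): yield φR_n = 1.0×0.6×345×6×210 = 260.8 kN; rupture φR_n = 0.75×0.6×450×6×210 = 255.2 kN; take 255.2 kN (rupture).
Governing: min(160.3, 255.2) = 160.3 kN → weld metal.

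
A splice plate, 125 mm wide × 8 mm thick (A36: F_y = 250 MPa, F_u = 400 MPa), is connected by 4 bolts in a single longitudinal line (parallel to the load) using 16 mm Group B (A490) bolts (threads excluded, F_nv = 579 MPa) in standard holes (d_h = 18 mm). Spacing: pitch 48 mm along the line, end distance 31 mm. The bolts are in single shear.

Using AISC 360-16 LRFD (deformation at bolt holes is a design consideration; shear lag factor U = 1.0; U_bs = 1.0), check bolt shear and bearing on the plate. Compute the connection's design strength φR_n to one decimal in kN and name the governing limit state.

Bolt shear: A_b = π(16)²/4 = 201.06 mm². φR_n = 0.75 × 579 × 201.06 × 4 × 1 = 349.2 kN.
Bearing (8 mm plate, F_u = 400 MPa): end bolts L_c = 31 − 18/2 = 22, R_n = min(1.2×22×8×400, 2.4×16×8×400) = 84.48 kN/bolt; interior L_c = 48 − 18 = 30, R_n = 115.2 kN/bolt. φR_n = 0.75 × (1×84.48 + 3×115.2) = 322.6 kN.
Governing: min(349.2, 322.6) = 322.6 kN → bearing.

322.6 kN (bearing governs)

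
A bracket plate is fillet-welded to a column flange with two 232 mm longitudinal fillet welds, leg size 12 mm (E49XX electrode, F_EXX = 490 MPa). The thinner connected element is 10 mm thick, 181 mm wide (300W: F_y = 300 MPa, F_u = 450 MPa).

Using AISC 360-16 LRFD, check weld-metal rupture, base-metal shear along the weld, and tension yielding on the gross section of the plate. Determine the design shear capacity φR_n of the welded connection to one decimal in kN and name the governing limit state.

Weld metal: throat = 0.707×12 = 8.484 mm, L = 2×232 = 464 mm. φR_n = 0.75 × 0.6 × 490 × 8.484 × 464 = 868.0 kN.
Base metal shear (10 mm plate): yield φR_n = 1.0×0.6×300×10×464 = 835.2 kN; rupture φR_n = 0.75×0.6×450×10×464 = 939.6 kN; take 835.2 kN (yield).
Tension yield (gross): A_g = 181×10 = 1810 mm². φR_n = 0.90 × 300 × 1810 = 488.7 kN.
Governing: min(868.0, 835.2, 488.7) = 488.7 kN → gross-section yield.

488.7 kN (gross-section yield governs)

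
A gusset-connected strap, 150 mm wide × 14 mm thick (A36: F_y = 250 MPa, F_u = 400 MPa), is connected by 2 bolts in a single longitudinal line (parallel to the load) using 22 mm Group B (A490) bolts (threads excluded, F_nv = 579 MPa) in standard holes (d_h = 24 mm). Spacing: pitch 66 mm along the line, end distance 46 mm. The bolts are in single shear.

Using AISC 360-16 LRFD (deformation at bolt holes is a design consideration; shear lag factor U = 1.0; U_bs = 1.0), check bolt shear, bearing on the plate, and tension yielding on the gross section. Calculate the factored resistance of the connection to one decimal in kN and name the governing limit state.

Bolt shear: A_b = π(22)²/4 = 380.13 mm². φR_n = 0.75 × 579 × 380.13 × 2 × 1 = 330.1 kN.
Bearing (14 mm plate, F_u = 400 MPa): end bolts L_c = 46 − 24/2 = 34, R_n = min(1.2×34×14×400, 2.4×22×14×400) = 228.48 kN/bolt; interior L_c = 66 − 24 = 42, R_n = 282.24 kN/bolt. φR_n = 0.75 × (1×228.48 + 1×282.24) = 383.0 kN.
Tension yield (gross): A_g = 150×14 = 2100 mm². φR_n = 0.90 × 250 × 2100 = 472.5 kN.
Governing: min(330.1, 383.0, 472.5) = 330.1 kN → bolt shear.

330.1 kN (bolt shear governs)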